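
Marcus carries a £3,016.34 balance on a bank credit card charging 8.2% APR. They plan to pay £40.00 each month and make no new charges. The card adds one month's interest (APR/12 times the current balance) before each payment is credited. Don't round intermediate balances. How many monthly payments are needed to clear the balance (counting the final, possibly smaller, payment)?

107 payments

Monthly rate r = 8.2%/12 = 0.683333% = 0.00683333.
Recurrence: B ← B·(1+r) − £40.00.
Month 1: interest £20.61; balance after payment £2,996.95.
Month 2: interest £20.48; balance after payment £2,977.43.
Closed form: n = −ln(1 − rB₀/P)/ln(1+r) = −ln(0.48471)/ln(1.00683) ≈ 106.343, so the balance reaches zero during payment 107.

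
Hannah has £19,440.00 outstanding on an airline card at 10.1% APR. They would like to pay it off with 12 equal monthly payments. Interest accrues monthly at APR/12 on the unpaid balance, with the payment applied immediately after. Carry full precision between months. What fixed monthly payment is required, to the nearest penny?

Monthly rate r = 10.1%/12 = 0.841667% = 0.00841667.
Level-payment amortization: P = B₀·r / (1 − (1+r)^(−n)) = 19440.00·0.00841667 / (1 − 1.00842^(−12)).
Denominator 1 − (1+r)^(−12) = 0.0956848195.
P = 163.62 / 0.0956848195 ≈ 1709.99.

£1,709.99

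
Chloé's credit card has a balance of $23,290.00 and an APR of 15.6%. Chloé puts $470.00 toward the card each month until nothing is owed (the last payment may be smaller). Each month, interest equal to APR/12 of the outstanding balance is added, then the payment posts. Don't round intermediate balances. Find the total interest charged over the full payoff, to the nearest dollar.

$14,312

Monthly rate r = 15.6%/12 = 1.3% = 0.013.
Payoff takes n = ⌈−ln(1 − rB₀/P)/ln(1+r)⌉ = ⌈80.005⌉ = 81 payments; the last is $2.36.
Total paid = 80·$470.00 + $2.36 = $37,602.36.
Total interest = total paid − principal = $37,602.36 − $23,290.00 = $14,312.36.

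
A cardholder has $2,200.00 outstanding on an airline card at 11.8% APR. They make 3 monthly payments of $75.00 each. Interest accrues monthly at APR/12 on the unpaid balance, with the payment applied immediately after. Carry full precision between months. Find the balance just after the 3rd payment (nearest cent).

Monthly rate r = 11.8%/12 = 0.983333% = 0.00983333.
Each month: B ← B·(1+r) − $75.00.
Month 1: interest $21.63; balance after payment $2,146.63.
Month 2: interest $21.11; balance after payment $2,092.74.
Month 3: interest $20.58; balance after payment $2,038.32.

$2,038.32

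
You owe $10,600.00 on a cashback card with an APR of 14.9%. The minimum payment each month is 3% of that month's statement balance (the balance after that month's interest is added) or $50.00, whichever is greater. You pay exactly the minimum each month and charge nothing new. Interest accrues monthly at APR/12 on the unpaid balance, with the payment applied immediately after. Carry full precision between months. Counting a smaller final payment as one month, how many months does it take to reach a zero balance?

Monthly rate r = 14.9%/12 = 1.24167% = 0.0124167.
While 3% of the post-interest balance exceeds $50.00, each month B ← (B·(1+r))·(1 − 0.03), i.e. B shrinks by the factor (1+r)·0.97 = 0.98204.
This holds for months 1–103. Entering month 104 the balance is $1,639.84; 3% of the post-interest balance is now below $50.00, so the flat $50.00 minimum applies from here.
From month 104 a fixed $50.00 at rate r clears $1,639.84 in 43 more payments. Total: 103 + 43 = 146 months.

146 months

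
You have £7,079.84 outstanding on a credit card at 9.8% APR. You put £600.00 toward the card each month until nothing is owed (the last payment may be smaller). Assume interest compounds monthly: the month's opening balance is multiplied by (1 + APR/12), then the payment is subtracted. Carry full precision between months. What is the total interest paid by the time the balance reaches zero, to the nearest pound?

Monthly rate r = 9.8%/12 = 0.816667% = 0.00816667.
Payoff takes n = ⌈−ln(1 − rB₀/P)/ln(1+r)⌉ = ⌈12.458⌉ = 13 payments; the last is £275.56.
Total paid = 12·£600.00 + £275.56 = £7,475.56.
Total interest = total paid − principal = £7,475.56 − £7,079.84 = £395.72.

£396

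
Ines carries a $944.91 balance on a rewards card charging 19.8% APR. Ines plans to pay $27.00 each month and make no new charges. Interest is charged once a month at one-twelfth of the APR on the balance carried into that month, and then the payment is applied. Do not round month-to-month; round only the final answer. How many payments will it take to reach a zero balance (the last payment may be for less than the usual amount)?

53 payments

Monthly rate r = 19.8%/12 = 1.65% = 0.0165.
Recurrence: B ← B·(1+r) − $27.00.
Month 1: interest $15.59; balance after payment $933.50.
Month 2: interest $15.40; balance after payment $921.90.
Closed form: n = −ln(1 − rB₀/P)/ln(1+r) = −ln(0.42256)/ln(1.0165) ≈ 52.638, so the balance reaches zero during payment 53.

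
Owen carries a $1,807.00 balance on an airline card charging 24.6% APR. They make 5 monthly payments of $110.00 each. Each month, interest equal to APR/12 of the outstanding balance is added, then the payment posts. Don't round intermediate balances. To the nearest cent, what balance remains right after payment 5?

$1,426.95

Monthly rate r = 24.6%/12 = 2.05% = 0.0205.
Each month: B ← B·(1+r) − $110.00.
Month 1: interest $37.04; balance after payment $1,734.04.
Month 2: interest $35.55; balance after payment $1,659.59.
Month 3: interest $34.02; balance after payment $1,583.61.
Month 4: interest $32.46; balance after payment $1,506.08.
Month 5: interest $30.87; balance after payment $1,426.95.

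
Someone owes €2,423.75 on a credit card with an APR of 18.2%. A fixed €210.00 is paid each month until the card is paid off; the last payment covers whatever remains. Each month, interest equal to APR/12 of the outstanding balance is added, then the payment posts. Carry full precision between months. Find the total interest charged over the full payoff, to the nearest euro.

Monthly rate r = 18.2%/12 = 1.51667% = 0.0151667.
Payoff takes n = ⌈−ln(1 − rB₀/P)/ln(1+r)⌉ = ⌈12.784⌉ = 13 payments; the last is €164.85.
Total paid = 12·€210.00 + €164.85 = €2,684.85.
Total interest = total paid − principal = €2,684.85 − €2,423.75 = €261.10.

€261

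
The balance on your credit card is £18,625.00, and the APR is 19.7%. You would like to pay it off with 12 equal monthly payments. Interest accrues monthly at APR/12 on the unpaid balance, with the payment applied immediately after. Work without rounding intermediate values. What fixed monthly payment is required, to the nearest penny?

Monthly rate r = 19.7%/12 = 1.64167% = 0.0164167.
Level-payment amortization: P = B₀·r / (1 − (1+r)^(−n)) = 18625.00·0.0164167 / (1 − 1.01642^(−12)).
Denominator 1 − (1+r)^(−12) = 0.177494773.
P = 305.76 / 0.177494773 ≈ 1722.64.

£1,722.64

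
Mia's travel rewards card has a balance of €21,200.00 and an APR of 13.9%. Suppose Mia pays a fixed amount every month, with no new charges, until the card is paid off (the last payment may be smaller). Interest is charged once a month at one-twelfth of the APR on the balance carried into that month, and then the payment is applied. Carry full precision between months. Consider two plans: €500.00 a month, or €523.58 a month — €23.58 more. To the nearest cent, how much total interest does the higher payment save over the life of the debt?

Monthly rate r = 13.9%/12 = 1.15833% = 0.0115833.
At €500.00/mo: n = ⌈−ln(1 − rB₀/P)/ln(1+r)⌉ = 59 payments (last €330.48); total interest = total paid − €21,200.00 = €8,130.48.
At €523.58/mo: 55 payments (last €505.45); total interest €7,578.77.
Interest saved = €8,130.48 − €7,578.77 = €551.71.

€551.71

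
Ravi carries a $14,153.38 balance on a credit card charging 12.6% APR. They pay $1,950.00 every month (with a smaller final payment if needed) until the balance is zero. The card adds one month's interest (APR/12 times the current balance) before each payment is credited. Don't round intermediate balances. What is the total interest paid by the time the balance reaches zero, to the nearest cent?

$648.01

Monthly rate r = 12.6%/12 = 1.05% = 0.0105.
Payoff takes n = ⌈−ln(1 − rB₀/P)/ln(1+r)⌉ = ⌈7.589⌉ = 8 payments; the last is $1,151.39.
Total paid = 7·$1,950.00 + $1,151.39 = $14,801.39.
Total interest = total paid − principal = $14,801.39 − $14,153.38 = $648.01.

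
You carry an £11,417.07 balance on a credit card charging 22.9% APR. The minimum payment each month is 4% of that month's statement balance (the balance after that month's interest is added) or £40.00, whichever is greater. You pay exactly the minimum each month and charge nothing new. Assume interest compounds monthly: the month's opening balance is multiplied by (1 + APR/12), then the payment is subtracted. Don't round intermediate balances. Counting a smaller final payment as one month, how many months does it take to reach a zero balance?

146 months

Monthly rate r = 22.9%/12 = 1.90833% = 0.0190833.
While 4% of the post-interest balance exceeds £40.00, each month B ← (B·(1+r))·(1 − 0.04), i.e. B shrinks by the factor (1+r)·0.96 = 0.97832.
This holds for months 1–112. Entering month 113 the balance is £980.44; 4% of the post-interest balance is now below £40.00, so the flat £40.00 minimum applies from here.
From month 113 a fixed £40.00 at rate r clears £980.44 in 34 more payments. Total: 112 + 34 = 146 months.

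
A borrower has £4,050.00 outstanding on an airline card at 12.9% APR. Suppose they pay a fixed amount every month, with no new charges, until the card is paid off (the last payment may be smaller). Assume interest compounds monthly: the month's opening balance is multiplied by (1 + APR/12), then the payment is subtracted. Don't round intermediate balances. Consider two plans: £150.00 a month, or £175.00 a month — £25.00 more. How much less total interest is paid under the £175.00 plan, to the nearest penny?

Monthly rate r = 12.9%/12 = 1.075% = 0.01075.
At £150.00/mo: n = ⌈−ln(1 − rB₀/P)/ln(1+r)⌉ = 33 payments (last £9.56); total interest = total paid − £4,050.00 = £759.56.
At £175.00/mo: 27 payments (last £132.02); total interest £632.02.
Interest saved = £759.56 − £632.02 = £127.54.

£127.54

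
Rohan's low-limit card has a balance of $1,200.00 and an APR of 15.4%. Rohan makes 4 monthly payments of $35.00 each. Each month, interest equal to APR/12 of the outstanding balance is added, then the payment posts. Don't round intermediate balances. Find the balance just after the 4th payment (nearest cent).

$1,120.08

Monthly rate r = 15.4%/12 = 1.28333% = 0.0128333.
Each month: B ← B·(1+r) − $35.00.
Month 1: interest $15.40; balance after payment $1,180.40.
Month 2: interest $15.15; balance after payment $1,160.55.
Month 3: interest $14.89; balance after payment $1,140.44.
Month 4: interest $14.64; balance after payment $1,120.08.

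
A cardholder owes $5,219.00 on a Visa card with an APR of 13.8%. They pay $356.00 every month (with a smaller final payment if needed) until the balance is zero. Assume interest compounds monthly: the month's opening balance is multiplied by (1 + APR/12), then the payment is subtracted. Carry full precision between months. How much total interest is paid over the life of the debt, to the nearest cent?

$529.68

Monthly rate r = 13.8%/12 = 1.15% = 0.0115.
Payoff takes n = ⌈−ln(1 − rB₀/P)/ln(1+r)⌉ = ⌈16.147⌉ = 17 payments; the last is $52.68.
Total paid = 16·$356.00 + $52.68 = $5,748.68.
Total interest = total paid − principal = $5,748.68 − $5,219.00 = $529.68.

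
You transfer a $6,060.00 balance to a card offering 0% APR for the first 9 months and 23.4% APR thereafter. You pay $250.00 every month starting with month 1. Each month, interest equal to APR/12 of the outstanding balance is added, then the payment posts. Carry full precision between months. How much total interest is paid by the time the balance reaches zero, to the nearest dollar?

Promo months 1–9 at r₀ = 0%/12 = 0; months 10+ at r₁ = 23.4%/12 = 0.0195.
After month 9 (no interest yet): B = $6,060.00 − 9·$250.00 = $3,810.00.
Then at r₁ with $250.00/mo: n₂ = −ln(1 − r₁·B/P)/ln(1+r₁) ≈ 18.26 → 19 more payments.
Total paid = 27·$250.00 + $65.62 = $6,815.62; interest = $6,815.62 − $6,060.00 = $755.62.

$756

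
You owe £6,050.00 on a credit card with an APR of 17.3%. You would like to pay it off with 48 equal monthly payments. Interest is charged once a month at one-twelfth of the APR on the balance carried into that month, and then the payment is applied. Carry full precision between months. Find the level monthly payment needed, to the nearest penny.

£175.51

Monthly rate r = 17.3%/12 = 1.44167% = 0.0144167.
Level-payment amortization: P = B₀·r / (1 − (1+r)^(−n)) = 6050.00·0.0144167 / (1 − 1.01442^(−48)).
Denominator 1 − (1+r)^(−48) = 0.496946757.
P = 87.2208 / 0.496946757 ≈ 175.51.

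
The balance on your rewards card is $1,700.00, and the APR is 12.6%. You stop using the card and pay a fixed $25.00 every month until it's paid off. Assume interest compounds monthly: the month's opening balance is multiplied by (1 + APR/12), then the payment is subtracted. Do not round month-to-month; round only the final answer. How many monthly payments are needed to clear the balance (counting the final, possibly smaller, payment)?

120 months

Monthly rate r = 12.6%/12 = 1.05% = 0.0105.
Recurrence: B ← B·(1+r) − $25.00.
Month 1: interest $17.85; balance after payment $1,692.85.
Month 2: interest $17.77; balance after payment $1,685.62.
Closed form: n = −ln(1 − rB₀/P)/ln(1+r) = −ln(0.286)/ln(1.0105) ≈ 119.840, so the balance reaches zero during payment 120.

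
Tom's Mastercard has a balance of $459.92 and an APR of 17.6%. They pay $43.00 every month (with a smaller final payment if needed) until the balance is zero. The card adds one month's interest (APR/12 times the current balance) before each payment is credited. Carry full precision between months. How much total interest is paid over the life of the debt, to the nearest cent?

$44.08

Monthly rate r = 17.6%/12 = 1.46667% = 0.0146667.
Payoff takes n = ⌈−ln(1 − rB₀/P)/ln(1+r)⌉ = ⌈11.719⌉ = 12 payments; the last is $31.00.
Total paid = 11·$43.00 + $31.00 = $504.00.
Total interest = total paid − principal = $504.00 − $459.92 = $44.08.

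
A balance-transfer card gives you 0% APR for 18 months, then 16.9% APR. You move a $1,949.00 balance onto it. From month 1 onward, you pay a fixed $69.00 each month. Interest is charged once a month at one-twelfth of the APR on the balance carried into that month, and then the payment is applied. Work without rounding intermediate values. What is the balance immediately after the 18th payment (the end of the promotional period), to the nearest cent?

$707.00

Promo months 1–18 at r₀ = 0%/12 = 0; months 19+ at r₁ = 16.9%/12 = 0.0140833.
After month 18 (no interest yet): B = $1,949.00 − 18·$69.00 = $707.00.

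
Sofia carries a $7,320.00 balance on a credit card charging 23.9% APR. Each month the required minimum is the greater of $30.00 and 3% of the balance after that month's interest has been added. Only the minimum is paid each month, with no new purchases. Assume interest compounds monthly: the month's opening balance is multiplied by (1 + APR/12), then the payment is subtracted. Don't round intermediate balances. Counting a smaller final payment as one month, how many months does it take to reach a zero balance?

Monthly rate r = 23.9%/12 = 1.99167% = 0.0199167.
While 3% of the post-interest balance exceeds $30.00, each month B ← (B·(1+r))·(1 − 0.03), i.e. B shrinks by the factor (1+r)·0.97 = 0.98932.
This holds for months 1–188. Entering month 189 the balance is $972.21; 3% of the post-interest balance is now below $30.00, so the flat $30.00 minimum applies from here.
From month 189 a fixed $30.00 at rate r clears $972.21 in 53 more payments. Total: 188 + 53 = 241 months.

241 months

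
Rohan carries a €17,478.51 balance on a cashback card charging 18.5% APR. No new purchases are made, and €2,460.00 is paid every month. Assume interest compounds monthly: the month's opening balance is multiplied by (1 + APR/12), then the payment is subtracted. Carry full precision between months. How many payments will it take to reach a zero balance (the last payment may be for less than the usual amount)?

8 months

Monthly rate r = 18.5%/12 = 1.54167% = 0.0154167.
Recurrence: B ← B·(1+r) − €2,460.00.
Month 1: interest €269.46; balance after payment €15,287.97.
Month 2: interest €235.69; balance after payment €13,063.66.
Closed form: n = −ln(1 − rB₀/P)/ln(1+r) = −ln(0.89046)/ln(1.01542) ≈ 7.583, so the balance reaches zero during payment 8.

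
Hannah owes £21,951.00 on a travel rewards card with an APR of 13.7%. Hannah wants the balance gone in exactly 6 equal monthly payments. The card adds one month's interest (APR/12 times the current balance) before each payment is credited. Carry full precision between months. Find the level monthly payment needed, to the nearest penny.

£3,806.07

Monthly rate r = 13.7%/12 = 1.14167% = 0.0114167.
Level-payment amortization: P = B₀·r / (1 − (1+r)^(−n)) = 21951.00·0.0114167 / (1 − 1.01142^(−6)).
Denominator 1 − (1+r)^(−6) = 0.0658440924.
P = 250.607 / 0.0658440924 ≈ 3806.07.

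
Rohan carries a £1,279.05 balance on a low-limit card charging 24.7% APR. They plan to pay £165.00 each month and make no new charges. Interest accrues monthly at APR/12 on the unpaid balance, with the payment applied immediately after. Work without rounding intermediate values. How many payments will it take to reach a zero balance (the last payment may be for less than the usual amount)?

9 months

Monthly rate r = 24.7%/12 = 2.05833% = 0.0205833.
Recurrence: B ← B·(1+r) − £165.00.
Month 1: interest £26.33; balance after payment £1,140.38.
Month 2: interest £23.47; balance after payment £998.85.
Closed form: n = −ln(1 − rB₀/P)/ln(1+r) = −ln(0.84044)/ln(1.02058) ≈ 8.532, so the balance reaches zero during payment 9.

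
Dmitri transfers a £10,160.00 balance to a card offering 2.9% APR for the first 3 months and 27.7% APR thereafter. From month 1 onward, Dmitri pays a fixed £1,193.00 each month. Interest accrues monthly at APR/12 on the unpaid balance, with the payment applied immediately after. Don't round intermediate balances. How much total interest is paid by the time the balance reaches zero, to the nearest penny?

Promo months 1–3 at r₀ = 2.9%/12 = 0.00241667; months 4+ at r₁ = 27.7%/12 = 0.0230833.
After month 3: iterate B ← B·(1+r₀) − £1,193.00 for 3 months → £6,646.18.
Then at r₁ with £1,193.00/mo: n₂ = −ln(1 − r₁·B/P)/ln(1+r₁) ≈ 6.03 → 7 more payments.
Total paid = 9·£1,193.00 + £38.31 = £10,775.31; interest = £10,775.31 − £10,160.00 = £615.31.

£615.31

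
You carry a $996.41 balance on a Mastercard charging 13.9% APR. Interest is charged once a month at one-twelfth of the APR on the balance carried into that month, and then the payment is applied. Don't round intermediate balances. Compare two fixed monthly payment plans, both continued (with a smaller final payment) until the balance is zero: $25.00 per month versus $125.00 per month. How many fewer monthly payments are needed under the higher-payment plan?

45 fewer payments

Monthly rate r = 13.9%/12 = 1.15833% = 0.0115833.
At $25.00/mo: n = ⌈−ln(1 − rB₀/P)/ln(1+r)⌉ = 54 payments (last $19.33); total interest = total paid − $996.41 = $347.92.
At $125.00/mo: 9 payments (last $51.67); total interest $55.26.
Payments saved = 54 − 9 = 45.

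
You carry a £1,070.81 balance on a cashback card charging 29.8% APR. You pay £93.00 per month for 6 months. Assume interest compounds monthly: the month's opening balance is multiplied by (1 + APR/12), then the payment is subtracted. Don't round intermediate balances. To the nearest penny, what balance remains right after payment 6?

Monthly rate r = 29.8%/12 = 2.48333% = 0.0248333.
Each month: B ← B·(1+r) − £93.00.
Month 1: interest £26.59; balance after payment £1,004.40.
Month 2: interest £24.94; balance after payment £936.34.
Month 3: interest £23.25; balance after payment £866.60.
Month 4: interest £21.52; balance after payment £795.12.
Month 5: interest £19.75; balance after payment £721.86.
Month 6: interest £17.93; balance after payment £646.79.

£646.79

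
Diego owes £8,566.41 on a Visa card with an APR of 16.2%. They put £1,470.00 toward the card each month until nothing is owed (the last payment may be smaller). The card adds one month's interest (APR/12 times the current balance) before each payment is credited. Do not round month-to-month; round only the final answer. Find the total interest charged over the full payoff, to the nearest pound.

£417

Monthly rate r = 16.2%/12 = 1.35% = 0.0135.
Payoff takes n = ⌈−ln(1 − rB₀/P)/ln(1+r)⌉ = ⌈6.110⌉ = 7 payments; the last is £163.22.
Total paid = 6·£1,470.00 + £163.22 = £8,983.22.
Total interest = total paid − principal = £8,983.22 − £8,566.41 = £416.81.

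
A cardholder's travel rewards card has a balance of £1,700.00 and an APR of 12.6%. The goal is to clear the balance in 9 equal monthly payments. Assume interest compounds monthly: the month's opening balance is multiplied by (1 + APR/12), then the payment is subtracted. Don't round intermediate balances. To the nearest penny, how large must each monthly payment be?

Monthly rate r = 12.6%/12 = 1.05% = 0.0105.
Level-payment amortization: P = B₀·r / (1 − (1+r)^(−n)) = 1700.00·0.0105 / (1 − 1.0105^(−9)).
Denominator 1 − (1+r)^(−9) = 0.0897239017.
P = 17.85 / 0.0897239017 ≈ 198.94.

£198.94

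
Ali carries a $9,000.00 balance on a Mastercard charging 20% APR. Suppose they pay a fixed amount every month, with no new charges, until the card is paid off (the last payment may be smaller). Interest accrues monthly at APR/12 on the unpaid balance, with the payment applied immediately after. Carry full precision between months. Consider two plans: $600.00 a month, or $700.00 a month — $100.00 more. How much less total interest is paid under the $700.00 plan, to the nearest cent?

Monthly rate r = 20%/12 = 1.66667% = 0.0166667.
At $600.00/mo: n = ⌈−ln(1 − rB₀/P)/ln(1+r)⌉ = 18 payments (last $243.82); total interest = total paid − $9,000.00 = $1,443.82.
At $700.00/mo: 15 payments (last $414.38); total interest $1,214.38.
Interest saved = $1,443.82 − $1,214.38 = $229.44.

$229.44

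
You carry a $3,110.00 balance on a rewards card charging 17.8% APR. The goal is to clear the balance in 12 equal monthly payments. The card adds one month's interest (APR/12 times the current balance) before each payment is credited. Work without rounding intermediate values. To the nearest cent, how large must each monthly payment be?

$284.83

Monthly rate r = 17.8%/12 = 1.48333% = 0.0148333.
Level-payment amortization: P = B₀·r / (1 − (1+r)^(−n)) = 3110.00·0.0148333 / (1 − 1.01483^(−12)).
Denominator 1 − (1+r)^(−12) = 0.161962764.
P = 46.1317 / 0.161962764 ≈ 284.83.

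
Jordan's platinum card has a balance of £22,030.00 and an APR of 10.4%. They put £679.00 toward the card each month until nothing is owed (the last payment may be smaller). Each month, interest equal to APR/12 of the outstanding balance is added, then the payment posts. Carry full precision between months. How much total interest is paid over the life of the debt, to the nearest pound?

£3,949

Monthly rate r = 10.4%/12 = 0.866667% = 0.00866667.
Payoff takes n = ⌈−ln(1 − rB₀/P)/ln(1+r)⌉ = ⌈38.260⌉ = 39 payments; the last is £176.90.
Total paid = 38·£679.00 + £176.90 = £25,978.90.
Total interest = total paid − principal = £25,978.90 − £22,030.00 = £3,948.90.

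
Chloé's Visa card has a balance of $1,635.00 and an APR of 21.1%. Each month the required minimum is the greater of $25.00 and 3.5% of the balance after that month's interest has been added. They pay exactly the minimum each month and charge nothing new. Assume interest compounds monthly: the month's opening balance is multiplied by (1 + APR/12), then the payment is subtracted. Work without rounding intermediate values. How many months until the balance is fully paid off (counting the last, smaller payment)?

Monthly rate r = 21.1%/12 = 1.75833% = 0.0175833.
While 3.5% of the post-interest balance exceeds $25.00, each month B ← (B·(1+r))·(1 − 0.035), i.e. B shrinks by the factor (1+r)·0.965 = 0.98197.
This holds for months 1–47. Entering month 48 the balance is $695.17; 3.5% of the post-interest balance is now below $25.00, so the flat $25.00 minimum applies from here.
From month 48 a fixed $25.00 at rate r clears $695.17 in 39 more payments. Total: 47 + 39 = 86 months.

86 months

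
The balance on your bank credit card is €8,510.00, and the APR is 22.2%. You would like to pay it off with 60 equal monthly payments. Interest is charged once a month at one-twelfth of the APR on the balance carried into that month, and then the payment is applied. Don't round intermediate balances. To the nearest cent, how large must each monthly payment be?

€236.01

Monthly rate r = 22.2%/12 = 1.85% = 0.0185.
Level-payment amortization: P = B₀·r / (1 − (1+r)^(−n)) = 8510.00·0.0185 / (1 − 1.0185^(−60)).
Denominator 1 − (1+r)^(−60) = 0.667081446.
P = 157.435 / 0.667081446 ≈ 236.01.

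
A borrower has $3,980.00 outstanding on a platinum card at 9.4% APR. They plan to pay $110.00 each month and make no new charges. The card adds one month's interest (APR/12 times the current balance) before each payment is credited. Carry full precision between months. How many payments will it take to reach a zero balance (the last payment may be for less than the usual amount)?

Monthly rate r = 9.4%/12 = 0.783333% = 0.00783333.
Recurrence: B ← B·(1+r) − $110.00.
Month 1: interest $31.18; balance after payment $3,901.18.
Month 2: interest $30.56; balance after payment $3,821.74.
Closed form: n = −ln(1 − rB₀/P)/ln(1+r) = −ln(0.71658)/ln(1.00783) ≈ 42.712, so the balance reaches zero during payment 43.

43 payments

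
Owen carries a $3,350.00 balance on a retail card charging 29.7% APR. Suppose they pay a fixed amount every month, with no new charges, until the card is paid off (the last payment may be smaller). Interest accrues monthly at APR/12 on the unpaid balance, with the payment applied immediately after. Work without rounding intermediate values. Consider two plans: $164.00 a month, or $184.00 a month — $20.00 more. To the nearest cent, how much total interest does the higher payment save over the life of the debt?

Monthly rate r = 29.7%/12 = 2.475% = 0.02475.
At $164.00/mo: n = ⌈−ln(1 − rB₀/P)/ln(1+r)⌉ = 29 payments (last $132.96); total interest = total paid − $3,350.00 = $1,374.96.
At $184.00/mo: 25 payments (last $92.24); total interest $1,158.24.
Interest saved = $1,374.96 − $1,158.24 = $216.72.

$216.72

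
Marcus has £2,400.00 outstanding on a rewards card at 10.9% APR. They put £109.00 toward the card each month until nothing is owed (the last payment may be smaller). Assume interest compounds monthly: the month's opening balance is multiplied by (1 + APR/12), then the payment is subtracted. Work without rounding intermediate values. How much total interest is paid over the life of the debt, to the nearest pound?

£290

Monthly rate r = 10.9%/12 = 0.908333% = 0.00908333.
Payoff takes n = ⌈−ln(1 − rB₀/P)/ln(1+r)⌉ = ⌈24.678⌉ = 25 payments; the last is £73.97.
Total paid = 24·£109.00 + £73.97 = £2,689.97.
Total interest = total paid − principal = £2,689.97 − £2,400.00 = £289.97.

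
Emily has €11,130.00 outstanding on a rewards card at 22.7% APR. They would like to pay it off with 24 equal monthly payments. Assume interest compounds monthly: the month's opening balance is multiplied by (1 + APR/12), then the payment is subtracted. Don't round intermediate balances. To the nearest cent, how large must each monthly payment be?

€581.26

Monthly rate r = 22.7%/12 = 1.89167% = 0.0189167.
Level-payment amortization: P = B₀·r / (1 − (1+r)^(−n)) = 11130.00·0.0189167 / (1 − 1.01892^(−24)).
Denominator 1 − (1+r)^(−24) = 0.362218361.
P = 210.542 / 0.362218361 ≈ 581.26.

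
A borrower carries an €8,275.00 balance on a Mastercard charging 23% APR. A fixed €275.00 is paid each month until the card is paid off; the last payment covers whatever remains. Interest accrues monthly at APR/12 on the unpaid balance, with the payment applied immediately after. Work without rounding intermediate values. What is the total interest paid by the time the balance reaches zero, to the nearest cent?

Monthly rate r = 23%/12 = 1.91667% = 0.0191667.
Payoff takes n = ⌈−ln(1 − rB₀/P)/ln(1+r)⌉ = ⌈45.286⌉ = 46 payments; the last is €79.27.
Total paid = 45·€275.00 + €79.27 = €12,454.27.
Total interest = total paid − principal = €12,454.27 − €8,275.00 = €4,179.27.

€4,179.27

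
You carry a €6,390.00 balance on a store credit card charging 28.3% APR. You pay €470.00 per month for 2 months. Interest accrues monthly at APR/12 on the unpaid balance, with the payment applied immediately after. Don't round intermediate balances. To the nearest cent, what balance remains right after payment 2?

Monthly rate r = 28.3%/12 = 2.35833% = 0.0235833.
Each month: B ← B·(1+r) − €470.00.
Month 1: interest €150.70; balance after payment €6,070.70.
Month 2: interest €143.17; balance after payment €5,743.86.

€5,743.86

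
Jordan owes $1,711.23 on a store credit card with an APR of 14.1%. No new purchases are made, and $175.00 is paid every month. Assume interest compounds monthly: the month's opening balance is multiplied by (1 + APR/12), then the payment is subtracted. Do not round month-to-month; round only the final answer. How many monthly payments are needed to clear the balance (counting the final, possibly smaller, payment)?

11 payments

Monthly rate r = 14.1%/12 = 1.175% = 0.01175.
Recurrence: B ← B·(1+r) − $175.00.
Month 1: interest $20.11; balance after payment $1,556.34.
Month 2: interest $18.29; balance after payment $1,399.62.
Closed form: n = −ln(1 − rB₀/P)/ln(1+r) = −ln(0.8851)/ln(1.01175) ≈ 10.448, so the balance reaches zero during payment 11.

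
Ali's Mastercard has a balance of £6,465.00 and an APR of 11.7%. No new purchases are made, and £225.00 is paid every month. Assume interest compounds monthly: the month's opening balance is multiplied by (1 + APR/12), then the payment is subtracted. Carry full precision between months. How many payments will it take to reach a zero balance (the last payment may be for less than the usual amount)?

34 months

Monthly rate r = 11.7%/12 = 0.975% = 0.00975.
Recurrence: B ← B·(1+r) − £225.00.
Month 1: interest £63.03; balance after payment £6,303.03.
Month 2: interest £61.45; balance after payment £6,139.49.
Closed form: n = −ln(1 − rB₀/P)/ln(1+r) = −ln(0.71985)/ln(1.00975) ≈ 33.878, so the balance reaches zero during payment 34.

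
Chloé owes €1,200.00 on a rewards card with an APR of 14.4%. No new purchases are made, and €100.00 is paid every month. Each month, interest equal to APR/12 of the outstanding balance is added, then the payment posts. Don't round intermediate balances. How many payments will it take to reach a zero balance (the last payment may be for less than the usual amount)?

Monthly rate r = 14.4%/12 = 1.2% = 0.012.
Recurrence: B ← B·(1+r) − €100.00.
Month 1: interest €14.40; balance after payment €1,114.40.
Month 2: interest €13.37; balance after payment €1,027.77.
Closed form: n = −ln(1 − rB₀/P)/ln(1+r) = −ln(0.856)/ln(1.012) ≈ 13.035, so the balance reaches zero during payment 14.

14 payments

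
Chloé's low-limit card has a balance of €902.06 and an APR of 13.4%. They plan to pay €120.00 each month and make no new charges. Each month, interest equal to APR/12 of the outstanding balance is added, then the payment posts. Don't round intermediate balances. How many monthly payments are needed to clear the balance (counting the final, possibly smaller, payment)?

8 months

Monthly rate r = 13.4%/12 = 1.11667% = 0.0111667.
Recurrence: B ← B·(1+r) − €120.00.
Month 1: interest €10.07; balance after payment €792.13.
Month 2: interest €8.85; balance after payment €680.98.
Closed form: n = −ln(1 − rB₀/P)/ln(1+r) = −ln(0.91606)/ln(1.01117) ≈ 7.895, so the balance reaches zero during payment 8.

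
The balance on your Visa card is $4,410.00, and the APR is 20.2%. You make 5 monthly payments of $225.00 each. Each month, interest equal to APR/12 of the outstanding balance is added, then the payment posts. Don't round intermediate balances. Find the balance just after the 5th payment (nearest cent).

Monthly rate r = 20.2%/12 = 1.68333% = 0.0168333.
Each month: B ← B·(1+r) − $225.00.
Month 1: interest $74.23; balance after payment $4,259.23.
Month 2: interest $71.70; balance after payment $4,105.93.
Month 3: interest $69.12; balance after payment $3,950.05.
Month 4: interest $66.49; balance after payment $3,791.54.
Month 5: interest $63.82; balance after payment $3,630.37.

$3,630.37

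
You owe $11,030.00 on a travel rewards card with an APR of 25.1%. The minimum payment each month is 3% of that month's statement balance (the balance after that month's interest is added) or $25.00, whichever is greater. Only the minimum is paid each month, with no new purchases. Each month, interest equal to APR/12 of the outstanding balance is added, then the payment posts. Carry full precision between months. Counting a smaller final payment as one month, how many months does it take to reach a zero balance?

323 months

Monthly rate r = 25.1%/12 = 2.09167% = 0.0209167.
While 3% of the post-interest balance exceeds $25.00, each month B ← (B·(1+r))·(1 − 0.03), i.e. B shrinks by the factor (1+r)·0.97 = 0.99029.
This holds for months 1–267. Entering month 268 the balance is $814.77; 3% of the post-interest balance is now below $25.00, so the flat $25.00 minimum applies from here.
From month 268 a fixed $25.00 at rate r clears $814.77 in 56 more payments. Total: 267 + 56 = 323 months.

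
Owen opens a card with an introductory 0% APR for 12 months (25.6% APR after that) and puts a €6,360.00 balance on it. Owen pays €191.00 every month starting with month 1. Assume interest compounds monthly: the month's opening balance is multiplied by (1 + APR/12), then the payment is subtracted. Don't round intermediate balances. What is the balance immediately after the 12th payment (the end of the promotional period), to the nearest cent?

€4,068.00

Promo months 1–12 at r₀ = 0%/12 = 0; months 13+ at r₁ = 25.6%/12 = 0.0213333.
After month 12 (no interest yet): B = €6,360.00 − 12·€191.00 = €4,068.00.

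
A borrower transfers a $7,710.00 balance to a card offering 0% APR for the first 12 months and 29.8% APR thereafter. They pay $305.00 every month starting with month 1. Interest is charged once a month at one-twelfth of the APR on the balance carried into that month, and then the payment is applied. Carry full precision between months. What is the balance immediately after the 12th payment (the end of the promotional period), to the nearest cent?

$4,050.00

Promo months 1–12 at r₀ = 0%/12 = 0; months 13+ at r₁ = 29.8%/12 = 0.0248333.
After month 12 (no interest yet): B = $7,710.00 − 12·$305.00 = $4,050.00.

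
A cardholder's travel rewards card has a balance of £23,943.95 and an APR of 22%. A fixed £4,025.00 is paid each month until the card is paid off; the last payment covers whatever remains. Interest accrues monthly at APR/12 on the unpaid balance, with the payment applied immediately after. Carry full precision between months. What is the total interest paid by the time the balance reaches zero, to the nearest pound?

Monthly rate r = 22%/12 = 1.83333% = 0.0183333.
Payoff takes n = ⌈−ln(1 − rB₀/P)/ln(1+r)⌉ = ⌈6.356⌉ = 7 payments; the last is £1,443.17.
Total paid = 6·£4,025.00 + £1,443.17 = £25,593.17.
Total interest = total paid − principal = £25,593.17 − £23,943.95 = £1,649.22.

£1,649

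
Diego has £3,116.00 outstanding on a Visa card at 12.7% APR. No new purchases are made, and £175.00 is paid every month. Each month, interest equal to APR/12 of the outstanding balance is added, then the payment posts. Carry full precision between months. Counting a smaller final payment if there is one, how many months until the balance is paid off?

20 payments

Monthly rate r = 12.7%/12 = 1.05833% = 0.0105833.
Recurrence: B ← B·(1+r) − £175.00.
Month 1: interest £32.98; balance after payment £2,973.98.
Month 2: interest £31.47; balance after payment £2,830.45.
Closed form: n = −ln(1 − rB₀/P)/ln(1+r) = −ln(0.81156)/ln(1.01058) ≈ 19.834, so the balance reaches zero during payment 20.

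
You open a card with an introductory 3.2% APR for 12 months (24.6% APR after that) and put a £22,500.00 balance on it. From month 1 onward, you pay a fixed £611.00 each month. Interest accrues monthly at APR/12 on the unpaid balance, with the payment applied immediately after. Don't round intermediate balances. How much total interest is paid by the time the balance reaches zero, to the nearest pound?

£7,552

Promo months 1–12 at r₀ = 3.2%/12 = 0.00266667; months 13+ at r₁ = 24.6%/12 = 0.0205.
After month 12: iterate B ← B·(1+r₀) − £611.00 for 12 months → £15,790.16.
Then at r₁ with £611.00/mo: n₂ = −ln(1 − r₁·B/P)/ln(1+r₁) ≈ 37.18 → 38 more payments.
Total paid = 49·£611.00 + £113.35 = £30,052.35; interest = £30,052.35 − £22,500.00 = £7,552.35.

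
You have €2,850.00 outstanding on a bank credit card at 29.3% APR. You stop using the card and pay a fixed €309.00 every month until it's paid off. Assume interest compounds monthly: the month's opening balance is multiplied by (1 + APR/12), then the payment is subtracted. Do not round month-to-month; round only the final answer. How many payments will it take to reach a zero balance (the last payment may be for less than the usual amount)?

Monthly rate r = 29.3%/12 = 2.44167% = 0.0244167.
Recurrence: B ← B·(1+r) − €309.00.
Month 1: interest €69.59; balance after payment €2,610.59.
Month 2: interest €63.74; balance after payment €2,365.33.
Closed form: n = −ln(1 − rB₀/P)/ln(1+r) = −ln(0.7748)/ln(1.02442) ≈ 10.577, so the balance reaches zero during payment 11.

11 months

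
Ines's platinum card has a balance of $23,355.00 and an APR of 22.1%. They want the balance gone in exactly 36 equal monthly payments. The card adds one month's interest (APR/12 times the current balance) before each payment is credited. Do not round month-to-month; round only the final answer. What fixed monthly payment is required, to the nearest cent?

$893.15

Monthly rate r = 22.1%/12 = 1.84167% = 0.0184167.
Level-payment amortization: P = B₀·r / (1 − (1+r)^(−n)) = 23355.00·0.0184167 / (1 − 1.01842^(−36)).
Denominator 1 − (1+r)^(−36) = 0.481579615.
P = 430.121 / 0.481579615 ≈ 893.15.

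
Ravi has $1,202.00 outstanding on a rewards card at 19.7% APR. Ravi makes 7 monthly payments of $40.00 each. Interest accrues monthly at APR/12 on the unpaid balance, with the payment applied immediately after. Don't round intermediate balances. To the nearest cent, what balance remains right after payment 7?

$1,052.95

Monthly rate r = 19.7%/12 = 1.64167% = 0.0164167.
Each month: B ← B·(1+r) − $40.00.
Month 1: interest $19.73; balance after payment $1,181.73.
Month 2: interest $19.40; balance after payment $1,161.13.
Month 3: interest $19.06; balance after payment $1,140.19.
Month 4: interest $18.72; balance after payment $1,118.91.
Month 5: interest $18.37; balance after payment $1,097.28.
Month 6: interest $18.01; balance after payment $1,075.30.
Month 7: interest $17.65; balance after payment $1,052.95.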